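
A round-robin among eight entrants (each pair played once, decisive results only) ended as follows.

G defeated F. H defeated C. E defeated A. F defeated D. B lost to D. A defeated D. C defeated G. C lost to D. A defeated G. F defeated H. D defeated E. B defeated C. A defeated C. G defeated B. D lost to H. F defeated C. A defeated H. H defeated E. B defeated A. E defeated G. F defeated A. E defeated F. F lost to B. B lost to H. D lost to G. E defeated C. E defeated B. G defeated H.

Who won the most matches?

Win totals: A 4, B 3, C 1, D 3, E 5, F 4, G 4, H 4.
E leads with 5 wins (next highest: 4).

E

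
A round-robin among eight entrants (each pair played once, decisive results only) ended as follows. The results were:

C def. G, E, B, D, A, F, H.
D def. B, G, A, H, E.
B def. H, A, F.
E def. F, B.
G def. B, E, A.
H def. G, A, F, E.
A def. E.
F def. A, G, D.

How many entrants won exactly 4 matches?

Win totals: A 1, B 3, C 7, D 5, E 2, F 3, G 3, H 4.
Exactly 4: H — 1 entrant.

1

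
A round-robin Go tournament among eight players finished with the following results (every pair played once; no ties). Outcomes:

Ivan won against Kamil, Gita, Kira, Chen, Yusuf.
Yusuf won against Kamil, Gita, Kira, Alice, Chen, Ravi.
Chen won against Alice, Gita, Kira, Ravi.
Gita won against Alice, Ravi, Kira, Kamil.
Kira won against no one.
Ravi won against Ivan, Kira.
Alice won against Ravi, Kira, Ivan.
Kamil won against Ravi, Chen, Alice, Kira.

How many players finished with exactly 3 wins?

Win totals: Ravi 2, Chen 4, Gita 4, Kira 0, Yusuf 6, Ivan 5, Kamil 4, Alice 3.
Exactly 3: Alice — 1 player.

1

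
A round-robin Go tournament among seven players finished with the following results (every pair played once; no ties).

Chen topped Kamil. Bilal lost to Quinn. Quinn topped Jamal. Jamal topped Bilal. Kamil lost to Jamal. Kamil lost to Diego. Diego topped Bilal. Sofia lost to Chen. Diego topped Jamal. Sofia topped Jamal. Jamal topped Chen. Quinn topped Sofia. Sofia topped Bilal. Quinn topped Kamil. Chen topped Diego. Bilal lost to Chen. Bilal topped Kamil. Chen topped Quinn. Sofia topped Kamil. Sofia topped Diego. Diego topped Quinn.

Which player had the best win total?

Win totals: Chen 5, Kamil 0, Jamal 3, Sofia 4, Quinn 4, Bilal 1, Diego 4.
Chen leads with 5 wins (next highest: 4).

Chen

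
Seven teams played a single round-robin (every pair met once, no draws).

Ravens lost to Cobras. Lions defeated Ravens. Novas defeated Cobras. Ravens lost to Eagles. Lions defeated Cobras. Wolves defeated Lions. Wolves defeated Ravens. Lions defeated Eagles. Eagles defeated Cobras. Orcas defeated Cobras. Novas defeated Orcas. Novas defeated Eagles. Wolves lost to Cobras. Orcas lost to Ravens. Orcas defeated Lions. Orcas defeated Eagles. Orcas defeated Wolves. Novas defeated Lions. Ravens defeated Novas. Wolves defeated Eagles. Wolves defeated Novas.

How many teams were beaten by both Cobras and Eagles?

1

Cobras beat: Ravens, Wolves.
Eagles beat: Cobras, Ravens.
Both beat: Ravens — 1.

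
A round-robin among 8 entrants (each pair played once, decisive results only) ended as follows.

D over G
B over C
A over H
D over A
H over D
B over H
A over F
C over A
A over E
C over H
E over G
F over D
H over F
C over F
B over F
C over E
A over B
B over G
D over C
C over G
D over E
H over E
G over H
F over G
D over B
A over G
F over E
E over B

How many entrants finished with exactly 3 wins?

2

Win totals: A 5, B 4, C 5, D 5, E 2, F 3, G 1, H 3.
Exactly 3: F, H — 2 entrants.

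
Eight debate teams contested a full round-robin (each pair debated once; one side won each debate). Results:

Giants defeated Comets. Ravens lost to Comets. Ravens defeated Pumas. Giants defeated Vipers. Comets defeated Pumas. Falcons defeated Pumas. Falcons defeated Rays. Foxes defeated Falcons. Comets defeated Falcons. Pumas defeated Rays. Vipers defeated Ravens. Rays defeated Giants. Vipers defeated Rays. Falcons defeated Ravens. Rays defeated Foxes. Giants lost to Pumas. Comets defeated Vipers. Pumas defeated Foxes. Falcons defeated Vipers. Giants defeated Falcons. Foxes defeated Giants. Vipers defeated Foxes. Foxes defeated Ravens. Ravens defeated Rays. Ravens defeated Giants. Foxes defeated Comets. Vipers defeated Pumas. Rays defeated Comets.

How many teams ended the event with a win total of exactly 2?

Win totals: Falcons 4, Rays 3, Pumas 3, Foxes 4, Vipers 4, Ravens 3, Giants 3, Comets 4.
No team has exactly 2 wins.

0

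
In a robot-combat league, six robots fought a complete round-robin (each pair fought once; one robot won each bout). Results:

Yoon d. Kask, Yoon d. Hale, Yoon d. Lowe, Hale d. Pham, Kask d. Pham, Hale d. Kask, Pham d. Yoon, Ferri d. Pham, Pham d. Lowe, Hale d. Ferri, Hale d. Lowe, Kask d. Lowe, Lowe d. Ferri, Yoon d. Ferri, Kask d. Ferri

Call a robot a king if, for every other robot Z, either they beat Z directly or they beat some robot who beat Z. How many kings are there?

3

Hale reaches everyone (king).
Lowe cannot reach Hale, Kask, Yoon in two steps.
Ferri cannot reach Hale, Kask in two steps.
Kask cannot reach Hale in two steps.
Pham reaches everyone (king).
Yoon reaches everyone (king).
Kings: Hale, Pham, Yoon — 3.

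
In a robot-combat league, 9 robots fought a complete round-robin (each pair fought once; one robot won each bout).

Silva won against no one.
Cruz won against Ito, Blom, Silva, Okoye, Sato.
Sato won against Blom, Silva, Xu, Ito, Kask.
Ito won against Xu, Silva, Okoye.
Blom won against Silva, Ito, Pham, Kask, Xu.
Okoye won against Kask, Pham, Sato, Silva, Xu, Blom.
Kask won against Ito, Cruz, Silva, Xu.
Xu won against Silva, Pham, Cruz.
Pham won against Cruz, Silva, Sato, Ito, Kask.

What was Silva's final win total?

Silva's results: beat no one; lost to Kask, Ito, Okoye, Cruz, Xu, Pham, Sato, Blom.
That is 0 wins.

0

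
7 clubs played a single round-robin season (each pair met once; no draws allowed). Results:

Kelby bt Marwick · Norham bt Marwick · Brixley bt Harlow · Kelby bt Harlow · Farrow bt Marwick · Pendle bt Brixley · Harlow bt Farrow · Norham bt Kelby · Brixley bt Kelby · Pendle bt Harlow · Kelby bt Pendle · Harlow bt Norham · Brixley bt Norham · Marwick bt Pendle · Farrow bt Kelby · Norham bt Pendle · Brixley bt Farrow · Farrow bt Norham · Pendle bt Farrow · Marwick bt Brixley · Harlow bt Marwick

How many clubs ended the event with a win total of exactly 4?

1

Win totals: Marwick 2, Norham 3, Harlow 3, Pendle 3, Kelby 3, Farrow 3, Brixley 4.
Exactly 4: Brixley — 1 club.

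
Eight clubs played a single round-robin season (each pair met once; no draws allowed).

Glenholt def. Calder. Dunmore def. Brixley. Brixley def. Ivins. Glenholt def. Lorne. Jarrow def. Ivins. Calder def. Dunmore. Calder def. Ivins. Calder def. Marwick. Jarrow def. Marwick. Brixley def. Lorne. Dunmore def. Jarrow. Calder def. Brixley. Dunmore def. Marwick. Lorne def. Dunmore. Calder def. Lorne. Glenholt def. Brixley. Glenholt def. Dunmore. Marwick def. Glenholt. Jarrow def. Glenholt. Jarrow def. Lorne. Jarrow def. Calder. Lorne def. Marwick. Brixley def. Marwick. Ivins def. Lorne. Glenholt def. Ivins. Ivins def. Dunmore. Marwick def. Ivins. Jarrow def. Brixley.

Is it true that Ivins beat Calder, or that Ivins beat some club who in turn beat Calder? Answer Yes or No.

No

Ivins did not beat Calder directly.
Ivins beat Dunmore, Lorne, but each of them lost to Calder. No two-step path.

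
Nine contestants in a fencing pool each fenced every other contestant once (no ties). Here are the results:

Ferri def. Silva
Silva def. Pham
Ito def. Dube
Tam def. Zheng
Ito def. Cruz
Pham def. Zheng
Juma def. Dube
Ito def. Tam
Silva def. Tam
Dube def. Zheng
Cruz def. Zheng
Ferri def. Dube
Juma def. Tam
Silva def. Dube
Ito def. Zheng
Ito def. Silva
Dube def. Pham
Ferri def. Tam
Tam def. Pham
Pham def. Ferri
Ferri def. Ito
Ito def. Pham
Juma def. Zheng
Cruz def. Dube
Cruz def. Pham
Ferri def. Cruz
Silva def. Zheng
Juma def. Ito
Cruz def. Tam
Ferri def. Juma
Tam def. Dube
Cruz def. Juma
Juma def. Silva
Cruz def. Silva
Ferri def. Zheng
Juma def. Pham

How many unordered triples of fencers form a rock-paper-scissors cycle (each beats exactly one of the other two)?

Win totals: Juma 6, Dube 2, Ferri 7, Tam 3, Ito 6, Cruz 6, Silva 4, Pham 2, Zheng 0.
A fencer with w wins dominates both others in C(w,2) triples; summing gives 15 + 1 + 21 + 3 + 15 + 15 + 6 + 1 + 0 = 77 transitive triples.
Total triples C(9,3) = 84, so cyclic triples = 84 − 77 = 7.

7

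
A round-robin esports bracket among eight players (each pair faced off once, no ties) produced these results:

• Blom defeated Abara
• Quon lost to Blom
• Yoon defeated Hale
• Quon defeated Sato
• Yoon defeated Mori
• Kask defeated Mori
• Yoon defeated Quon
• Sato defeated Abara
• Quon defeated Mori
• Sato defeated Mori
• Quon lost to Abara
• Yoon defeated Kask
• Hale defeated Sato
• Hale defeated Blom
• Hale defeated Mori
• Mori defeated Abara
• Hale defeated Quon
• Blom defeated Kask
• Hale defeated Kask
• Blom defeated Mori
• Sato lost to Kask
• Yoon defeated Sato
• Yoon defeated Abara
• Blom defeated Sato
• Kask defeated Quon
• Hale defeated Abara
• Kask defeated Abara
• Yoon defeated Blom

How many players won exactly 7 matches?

1

Win totals: Blom 5, Mori 1, Abara 1, Kask 4, Sato 2, Hale 6, Yoon 7, Quon 2.
Exactly 7: Yoon — 1 player.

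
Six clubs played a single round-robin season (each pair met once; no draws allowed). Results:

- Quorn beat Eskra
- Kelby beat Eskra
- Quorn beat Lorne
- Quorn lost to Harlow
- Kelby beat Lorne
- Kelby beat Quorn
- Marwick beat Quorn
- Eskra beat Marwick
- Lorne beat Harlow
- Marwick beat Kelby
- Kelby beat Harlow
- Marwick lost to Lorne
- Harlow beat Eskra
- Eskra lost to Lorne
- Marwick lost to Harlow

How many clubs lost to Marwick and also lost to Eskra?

0

Marwick beat: Quorn, Kelby.
Eskra beat: Marwick.
No one was beaten by both.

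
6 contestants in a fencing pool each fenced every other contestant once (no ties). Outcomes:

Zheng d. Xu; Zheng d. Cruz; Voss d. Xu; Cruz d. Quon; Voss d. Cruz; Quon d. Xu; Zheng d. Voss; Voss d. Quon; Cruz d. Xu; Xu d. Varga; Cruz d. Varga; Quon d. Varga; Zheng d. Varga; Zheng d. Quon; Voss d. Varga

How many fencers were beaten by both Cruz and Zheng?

3

Cruz beat: Quon, Xu, Varga.
Zheng beat: Quon, Cruz, Voss, Xu, Varga.
Both beat: Quon, Xu, Varga — 3.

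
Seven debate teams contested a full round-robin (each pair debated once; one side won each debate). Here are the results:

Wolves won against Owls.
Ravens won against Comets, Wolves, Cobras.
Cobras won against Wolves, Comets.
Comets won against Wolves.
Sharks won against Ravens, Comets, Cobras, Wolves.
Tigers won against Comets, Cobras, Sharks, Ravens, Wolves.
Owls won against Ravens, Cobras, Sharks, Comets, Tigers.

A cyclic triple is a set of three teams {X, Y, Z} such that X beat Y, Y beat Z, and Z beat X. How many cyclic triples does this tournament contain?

Win totals: Ravens 3, Wolves 1, Tigers 5, Sharks 4, Cobras 2, Comets 1, Owls 5.
A team with w wins dominates both others in C(w,2) triples; summing gives 3 + 0 + 10 + 6 + 1 + 0 + 10 = 30 transitive triples.
Total triples C(7,3) = 35, so cyclic triples = 35 − 30 = 5.

5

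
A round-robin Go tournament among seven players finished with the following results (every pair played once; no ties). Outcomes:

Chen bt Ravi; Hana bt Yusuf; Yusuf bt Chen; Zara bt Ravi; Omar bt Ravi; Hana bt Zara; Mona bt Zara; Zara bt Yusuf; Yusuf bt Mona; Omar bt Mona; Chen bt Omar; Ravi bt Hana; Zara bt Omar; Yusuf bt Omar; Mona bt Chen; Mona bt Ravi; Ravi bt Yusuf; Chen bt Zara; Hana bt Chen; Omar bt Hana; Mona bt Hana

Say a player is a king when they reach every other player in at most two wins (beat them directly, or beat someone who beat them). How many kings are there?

7

Zara reaches everyone (king).
Yusuf reaches everyone (king).
Omar reaches everyone (king).
Mona reaches everyone (king).
Chen reaches everyone (king).
Ravi reaches everyone (king).
Hana reaches everyone (king).
Kings: Zara, Yusuf, Omar, Mona, Chen, Ravi, Hana — 7.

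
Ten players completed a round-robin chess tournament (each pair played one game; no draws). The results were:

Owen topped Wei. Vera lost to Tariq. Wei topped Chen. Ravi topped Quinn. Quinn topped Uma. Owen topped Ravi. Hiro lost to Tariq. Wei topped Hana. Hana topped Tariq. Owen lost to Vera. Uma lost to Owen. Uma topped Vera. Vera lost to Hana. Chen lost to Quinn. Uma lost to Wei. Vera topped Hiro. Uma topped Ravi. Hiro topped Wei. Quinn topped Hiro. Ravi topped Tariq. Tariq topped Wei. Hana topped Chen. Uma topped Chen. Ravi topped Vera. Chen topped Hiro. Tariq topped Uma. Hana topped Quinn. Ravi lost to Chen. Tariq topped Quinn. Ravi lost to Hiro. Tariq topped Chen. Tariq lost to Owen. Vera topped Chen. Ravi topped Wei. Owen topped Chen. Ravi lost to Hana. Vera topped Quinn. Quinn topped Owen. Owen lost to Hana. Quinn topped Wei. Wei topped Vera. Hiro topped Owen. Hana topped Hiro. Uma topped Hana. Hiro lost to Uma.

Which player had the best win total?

Hana

Win totals: Ravi 4, Hiro 3, Hana 7, Quinn 5, Chen 2, Uma 5, Vera 4, Wei 4, Owen 5, Tariq 6.
Hana leads with 7 wins (next highest: 6).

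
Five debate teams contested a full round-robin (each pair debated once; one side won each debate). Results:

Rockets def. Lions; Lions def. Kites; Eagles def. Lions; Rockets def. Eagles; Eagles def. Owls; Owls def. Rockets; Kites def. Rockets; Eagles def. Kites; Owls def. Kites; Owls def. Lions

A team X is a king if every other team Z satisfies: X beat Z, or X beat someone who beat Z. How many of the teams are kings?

3

Rockets reaches everyone (king).
Kites cannot reach Owls in two steps.
Owls reaches everyone (king).
Lions cannot reach Owls, Eagles in two steps.
Eagles reaches everyone (king).
Kings: Rockets, Owls, Eagles — 3.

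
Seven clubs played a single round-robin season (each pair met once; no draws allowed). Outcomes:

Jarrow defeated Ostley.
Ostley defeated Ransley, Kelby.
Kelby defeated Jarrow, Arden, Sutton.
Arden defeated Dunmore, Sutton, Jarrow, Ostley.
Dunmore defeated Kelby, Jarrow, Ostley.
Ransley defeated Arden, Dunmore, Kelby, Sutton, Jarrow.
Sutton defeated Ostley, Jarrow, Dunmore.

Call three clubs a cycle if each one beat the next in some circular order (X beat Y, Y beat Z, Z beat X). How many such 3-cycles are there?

Win totals: Arden 4, Dunmore 3, Kelby 3, Ostley 2, Ransley 5, Jarrow 1, Sutton 3.
A club with w wins dominates both others in C(w,2) triples; summing gives 6 + 3 + 3 + 1 + 10 + 0 + 3 = 26 transitive triples.
Total triples C(7,3) = 35, so cyclic triples = 35 − 26 = 9.

9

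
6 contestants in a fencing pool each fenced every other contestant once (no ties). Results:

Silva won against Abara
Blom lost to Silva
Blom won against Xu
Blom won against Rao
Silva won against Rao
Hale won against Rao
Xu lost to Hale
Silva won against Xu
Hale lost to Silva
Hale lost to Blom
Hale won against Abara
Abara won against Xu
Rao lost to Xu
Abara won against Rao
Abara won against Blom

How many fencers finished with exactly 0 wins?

Win totals: Rao 0, Silva 5, Hale 3, Xu 1, Blom 3, Abara 3.
Exactly 0: Rao — 1 fencer.

1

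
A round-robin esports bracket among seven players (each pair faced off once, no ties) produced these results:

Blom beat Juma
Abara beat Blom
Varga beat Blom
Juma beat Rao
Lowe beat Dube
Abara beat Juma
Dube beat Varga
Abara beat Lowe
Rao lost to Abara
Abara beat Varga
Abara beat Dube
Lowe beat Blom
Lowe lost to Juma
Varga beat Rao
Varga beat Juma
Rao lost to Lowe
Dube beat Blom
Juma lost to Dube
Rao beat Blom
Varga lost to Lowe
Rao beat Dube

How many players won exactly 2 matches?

2

Win totals: Lowe 4, Blom 1, Varga 3, Rao 2, Dube 3, Juma 2, Abara 6.
Exactly 2: Rao, Juma — 2 players.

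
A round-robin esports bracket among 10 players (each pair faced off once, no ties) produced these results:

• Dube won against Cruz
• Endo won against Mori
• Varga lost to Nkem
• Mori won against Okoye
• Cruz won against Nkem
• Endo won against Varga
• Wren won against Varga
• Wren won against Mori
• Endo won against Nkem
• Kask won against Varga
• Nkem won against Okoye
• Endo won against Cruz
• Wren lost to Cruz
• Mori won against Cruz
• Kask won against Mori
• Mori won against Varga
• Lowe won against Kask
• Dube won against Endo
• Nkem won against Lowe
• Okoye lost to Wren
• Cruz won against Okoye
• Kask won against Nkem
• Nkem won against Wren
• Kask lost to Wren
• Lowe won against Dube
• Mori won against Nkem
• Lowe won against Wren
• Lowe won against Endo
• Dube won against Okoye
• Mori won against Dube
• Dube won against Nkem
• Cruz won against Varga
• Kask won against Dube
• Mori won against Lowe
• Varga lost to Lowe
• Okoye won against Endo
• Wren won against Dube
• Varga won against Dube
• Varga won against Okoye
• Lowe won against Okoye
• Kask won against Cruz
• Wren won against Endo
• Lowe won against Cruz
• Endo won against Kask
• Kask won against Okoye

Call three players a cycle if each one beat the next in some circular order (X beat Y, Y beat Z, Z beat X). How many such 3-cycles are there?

25

Win totals: Dube 4, Wren 6, Kask 6, Endo 5, Mori 6, Varga 2, Okoye 1, Lowe 7, Cruz 4, Nkem 4.
A player with w wins dominates both others in C(w,2) triples; summing gives 6 + 15 + 15 + 10 + 15 + 1 + 0 + 21 + 6 + 6 = 95 transitive triples.
Total triples C(10,3) = 120, so cyclic triples = 120 − 95 = 25.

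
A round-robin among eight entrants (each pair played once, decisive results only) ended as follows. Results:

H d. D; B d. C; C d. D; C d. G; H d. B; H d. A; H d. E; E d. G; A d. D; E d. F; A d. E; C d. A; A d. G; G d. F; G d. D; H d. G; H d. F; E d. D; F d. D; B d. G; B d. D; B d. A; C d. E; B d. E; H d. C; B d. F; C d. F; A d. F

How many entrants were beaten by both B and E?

B beat: A, C, D, E, F, G.
E beat: D, F, G.
Both beat: D, F, G — 3.

3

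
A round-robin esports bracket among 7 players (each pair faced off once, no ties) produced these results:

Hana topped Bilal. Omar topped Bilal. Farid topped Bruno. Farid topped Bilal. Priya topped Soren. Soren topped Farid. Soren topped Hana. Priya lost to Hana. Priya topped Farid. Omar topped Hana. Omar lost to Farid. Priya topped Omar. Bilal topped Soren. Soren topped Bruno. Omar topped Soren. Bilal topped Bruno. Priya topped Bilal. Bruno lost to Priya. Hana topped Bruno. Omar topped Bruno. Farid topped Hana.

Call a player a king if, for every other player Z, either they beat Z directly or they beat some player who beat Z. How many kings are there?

Omar reaches everyone (king).
Bilal cannot reach Omar, Priya in two steps.
Priya reaches everyone (king).
Farid reaches everyone (king).
Hana reaches everyone (king).
Soren reaches everyone (king).
Bruno cannot reach Omar, Bilal, Priya, Farid, Hana, Soren in two steps.
Kings: Omar, Priya, Farid, Hana, Soren — 5.

5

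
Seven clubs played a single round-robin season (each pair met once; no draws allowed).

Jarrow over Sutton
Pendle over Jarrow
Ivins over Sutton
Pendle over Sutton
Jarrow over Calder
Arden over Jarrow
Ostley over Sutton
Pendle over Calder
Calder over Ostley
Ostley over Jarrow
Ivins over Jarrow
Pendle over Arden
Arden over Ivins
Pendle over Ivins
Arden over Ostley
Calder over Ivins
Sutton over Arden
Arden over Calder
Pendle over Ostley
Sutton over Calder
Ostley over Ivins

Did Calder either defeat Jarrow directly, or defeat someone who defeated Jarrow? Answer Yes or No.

Yes

Calder did not beat Jarrow directly.
Calder beat Ivins, Ostley. Of those, Ivins beat Jarrow.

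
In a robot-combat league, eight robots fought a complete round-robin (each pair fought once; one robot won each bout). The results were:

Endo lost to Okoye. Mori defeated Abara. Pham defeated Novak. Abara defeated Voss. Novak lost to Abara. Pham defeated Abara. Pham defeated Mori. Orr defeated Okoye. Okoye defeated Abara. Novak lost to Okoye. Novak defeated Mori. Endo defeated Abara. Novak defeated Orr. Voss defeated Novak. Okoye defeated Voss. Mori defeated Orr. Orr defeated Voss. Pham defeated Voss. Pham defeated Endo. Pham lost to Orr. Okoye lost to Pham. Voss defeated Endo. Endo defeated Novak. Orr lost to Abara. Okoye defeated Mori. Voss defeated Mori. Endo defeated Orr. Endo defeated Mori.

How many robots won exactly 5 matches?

1

Win totals: Voss 3, Pham 6, Novak 2, Mori 2, Endo 4, Orr 3, Abara 3, Okoye 5.
Exactly 5: Okoye — 1 robot.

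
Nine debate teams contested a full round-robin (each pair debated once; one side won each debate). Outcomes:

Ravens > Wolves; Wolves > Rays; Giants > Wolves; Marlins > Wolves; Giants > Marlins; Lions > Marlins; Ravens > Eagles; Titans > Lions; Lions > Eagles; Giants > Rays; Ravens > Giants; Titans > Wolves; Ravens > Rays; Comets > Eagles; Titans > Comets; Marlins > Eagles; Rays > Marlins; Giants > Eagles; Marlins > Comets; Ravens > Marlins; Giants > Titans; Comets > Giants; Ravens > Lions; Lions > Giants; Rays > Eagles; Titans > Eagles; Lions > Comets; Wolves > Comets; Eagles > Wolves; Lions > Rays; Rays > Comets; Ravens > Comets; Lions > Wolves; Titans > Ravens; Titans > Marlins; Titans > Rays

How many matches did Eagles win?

Eagles' results: beat Wolves; lost to Ravens, Lions, Comets, Rays, Giants, Marlins, Titans.
That is 1 win.

1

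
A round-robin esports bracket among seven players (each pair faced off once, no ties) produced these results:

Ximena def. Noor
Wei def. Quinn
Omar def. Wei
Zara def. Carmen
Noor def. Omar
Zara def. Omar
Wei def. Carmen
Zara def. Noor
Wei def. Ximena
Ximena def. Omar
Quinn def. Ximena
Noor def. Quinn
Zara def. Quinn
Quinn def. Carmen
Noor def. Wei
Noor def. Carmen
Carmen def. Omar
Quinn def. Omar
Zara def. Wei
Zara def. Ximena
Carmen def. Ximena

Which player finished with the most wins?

Win totals: Wei 3, Ximena 2, Omar 1, Quinn 3, Carmen 2, Noor 4, Zara 6.
Zara leads with 6 wins (next highest: 4).

Zara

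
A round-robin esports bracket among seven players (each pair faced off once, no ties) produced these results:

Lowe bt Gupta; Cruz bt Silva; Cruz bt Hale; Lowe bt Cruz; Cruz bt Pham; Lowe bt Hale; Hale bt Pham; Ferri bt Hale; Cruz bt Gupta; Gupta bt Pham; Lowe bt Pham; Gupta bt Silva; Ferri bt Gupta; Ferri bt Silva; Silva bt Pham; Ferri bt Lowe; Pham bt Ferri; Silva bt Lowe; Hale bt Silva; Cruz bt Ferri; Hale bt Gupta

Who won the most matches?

Win totals: Hale 3, Pham 1, Cruz 5, Silva 2, Gupta 2, Ferri 4, Lowe 4.
Cruz leads with 5 wins (next highest: 4).

Cruz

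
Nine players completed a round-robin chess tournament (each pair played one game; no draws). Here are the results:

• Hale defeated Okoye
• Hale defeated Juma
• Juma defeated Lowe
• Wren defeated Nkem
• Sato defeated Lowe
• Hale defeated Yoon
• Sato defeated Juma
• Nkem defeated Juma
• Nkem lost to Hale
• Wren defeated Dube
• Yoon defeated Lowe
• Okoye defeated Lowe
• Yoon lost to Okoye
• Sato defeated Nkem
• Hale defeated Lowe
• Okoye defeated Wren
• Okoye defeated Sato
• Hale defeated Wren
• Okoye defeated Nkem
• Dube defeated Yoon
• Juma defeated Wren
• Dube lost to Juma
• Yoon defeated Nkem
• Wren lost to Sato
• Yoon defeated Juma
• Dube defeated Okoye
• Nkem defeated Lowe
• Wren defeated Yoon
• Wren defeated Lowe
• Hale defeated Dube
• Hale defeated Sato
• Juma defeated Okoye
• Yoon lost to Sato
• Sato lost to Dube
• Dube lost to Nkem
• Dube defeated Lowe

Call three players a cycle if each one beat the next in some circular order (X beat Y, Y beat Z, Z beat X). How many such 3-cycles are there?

12

Win totals: Wren 4, Dube 4, Yoon 3, Nkem 3, Hale 8, Sato 5, Lowe 0, Juma 4, Okoye 5.
A player with w wins dominates both others in C(w,2) triples; summing gives 6 + 6 + 3 + 3 + 28 + 10 + 0 + 6 + 10 = 72 transitive triples.
Total triples C(9,3) = 84, so cyclic triples = 84 − 72 = 12.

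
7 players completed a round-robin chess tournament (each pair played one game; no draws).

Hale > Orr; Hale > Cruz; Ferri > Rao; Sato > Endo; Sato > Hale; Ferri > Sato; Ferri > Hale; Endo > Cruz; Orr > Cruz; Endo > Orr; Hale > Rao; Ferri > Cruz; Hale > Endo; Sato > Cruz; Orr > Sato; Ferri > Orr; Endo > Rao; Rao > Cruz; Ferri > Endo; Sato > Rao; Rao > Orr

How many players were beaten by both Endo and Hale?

Endo beat: Orr, Cruz, Rao.
Hale beat: Orr, Cruz, Endo, Rao.
Both beat: Orr, Cruz, Rao — 3.

3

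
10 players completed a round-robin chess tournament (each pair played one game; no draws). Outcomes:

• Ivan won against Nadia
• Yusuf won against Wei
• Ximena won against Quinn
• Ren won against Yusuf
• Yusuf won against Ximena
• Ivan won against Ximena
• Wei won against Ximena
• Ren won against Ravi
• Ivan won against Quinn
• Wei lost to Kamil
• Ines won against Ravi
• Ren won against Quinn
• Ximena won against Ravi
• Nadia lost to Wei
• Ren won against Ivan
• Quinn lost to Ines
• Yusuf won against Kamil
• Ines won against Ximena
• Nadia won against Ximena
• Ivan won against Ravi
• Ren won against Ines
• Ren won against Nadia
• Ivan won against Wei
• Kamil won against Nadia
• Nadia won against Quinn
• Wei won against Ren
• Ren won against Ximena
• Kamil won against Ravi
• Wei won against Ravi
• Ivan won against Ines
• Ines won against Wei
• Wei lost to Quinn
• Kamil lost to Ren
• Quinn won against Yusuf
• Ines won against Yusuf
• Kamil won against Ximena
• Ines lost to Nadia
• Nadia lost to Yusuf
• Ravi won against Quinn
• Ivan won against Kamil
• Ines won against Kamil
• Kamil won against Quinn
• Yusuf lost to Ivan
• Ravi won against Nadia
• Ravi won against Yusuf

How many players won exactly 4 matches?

Win totals: Ines 6, Ravi 3, Wei 4, Yusuf 4, Ximena 2, Quinn 2, Ren 8, Kamil 5, Nadia 3, Ivan 8.
Exactly 4: Wei, Yusuf — 2 players.

2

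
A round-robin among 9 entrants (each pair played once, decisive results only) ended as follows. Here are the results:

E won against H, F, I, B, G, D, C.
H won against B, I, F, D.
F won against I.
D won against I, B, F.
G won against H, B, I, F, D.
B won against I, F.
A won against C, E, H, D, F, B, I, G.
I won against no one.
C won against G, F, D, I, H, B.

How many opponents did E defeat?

E's results: beat B, C, D, F, G, H, I; lost to A.
That is 7 wins.

7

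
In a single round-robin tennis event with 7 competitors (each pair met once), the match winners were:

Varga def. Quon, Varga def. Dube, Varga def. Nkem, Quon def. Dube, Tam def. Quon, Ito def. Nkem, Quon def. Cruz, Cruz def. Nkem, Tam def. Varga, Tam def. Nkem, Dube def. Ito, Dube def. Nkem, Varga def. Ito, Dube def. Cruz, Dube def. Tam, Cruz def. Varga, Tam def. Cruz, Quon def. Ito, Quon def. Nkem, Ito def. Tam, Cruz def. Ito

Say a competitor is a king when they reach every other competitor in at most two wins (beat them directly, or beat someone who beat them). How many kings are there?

5

Tam reaches everyone (king).
Quon reaches everyone (king).
Varga reaches everyone (king).
Cruz reaches everyone (king).
Nkem cannot reach Tam, Quon, Varga, Cruz, Ito, Dube in two steps.
Ito cannot reach Dube in two steps.
Dube reaches everyone (king).
Kings: Tam, Quon, Varga, Cruz, Dube — 5.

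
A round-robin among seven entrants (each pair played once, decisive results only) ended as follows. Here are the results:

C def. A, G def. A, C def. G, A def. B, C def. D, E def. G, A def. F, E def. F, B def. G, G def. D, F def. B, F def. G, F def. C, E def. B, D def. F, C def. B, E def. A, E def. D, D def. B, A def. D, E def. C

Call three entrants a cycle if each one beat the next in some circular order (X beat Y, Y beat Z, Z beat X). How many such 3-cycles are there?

6

Win totals: A 3, B 1, C 4, D 2, E 6, F 3, G 2.
An entrant with w wins dominates both others in C(w,2) triples; summing gives 3 + 0 + 6 + 1 + 15 + 3 + 1 = 29 transitive triples.
Total triples C(7,3) = 35, so cyclic triples = 35 − 29 = 6.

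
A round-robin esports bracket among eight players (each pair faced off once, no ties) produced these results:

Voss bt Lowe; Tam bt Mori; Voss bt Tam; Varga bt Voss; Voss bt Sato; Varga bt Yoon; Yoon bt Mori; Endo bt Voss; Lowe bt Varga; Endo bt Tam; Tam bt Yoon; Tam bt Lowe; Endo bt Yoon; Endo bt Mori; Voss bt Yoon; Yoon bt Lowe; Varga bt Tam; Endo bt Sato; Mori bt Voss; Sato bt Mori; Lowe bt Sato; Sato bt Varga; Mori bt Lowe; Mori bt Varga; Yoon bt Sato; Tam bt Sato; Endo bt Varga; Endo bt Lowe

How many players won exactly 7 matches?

Win totals: Voss 4, Endo 7, Sato 2, Tam 4, Mori 3, Varga 3, Lowe 2, Yoon 3.
Exactly 7: Endo — 1 player.

1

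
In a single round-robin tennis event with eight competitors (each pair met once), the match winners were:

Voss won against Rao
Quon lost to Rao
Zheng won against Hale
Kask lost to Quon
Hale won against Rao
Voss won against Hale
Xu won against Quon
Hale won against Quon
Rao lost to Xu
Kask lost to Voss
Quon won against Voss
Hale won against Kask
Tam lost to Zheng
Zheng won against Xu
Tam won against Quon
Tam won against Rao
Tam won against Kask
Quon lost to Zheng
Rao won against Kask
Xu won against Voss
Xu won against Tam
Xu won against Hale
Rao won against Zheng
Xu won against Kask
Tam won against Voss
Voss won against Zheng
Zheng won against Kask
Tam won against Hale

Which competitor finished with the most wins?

Win totals: Hale 3, Rao 3, Zheng 5, Quon 2, Tam 5, Kask 0, Xu 6, Voss 4.
Xu leads with 6 wins (next highest: 5).

Xu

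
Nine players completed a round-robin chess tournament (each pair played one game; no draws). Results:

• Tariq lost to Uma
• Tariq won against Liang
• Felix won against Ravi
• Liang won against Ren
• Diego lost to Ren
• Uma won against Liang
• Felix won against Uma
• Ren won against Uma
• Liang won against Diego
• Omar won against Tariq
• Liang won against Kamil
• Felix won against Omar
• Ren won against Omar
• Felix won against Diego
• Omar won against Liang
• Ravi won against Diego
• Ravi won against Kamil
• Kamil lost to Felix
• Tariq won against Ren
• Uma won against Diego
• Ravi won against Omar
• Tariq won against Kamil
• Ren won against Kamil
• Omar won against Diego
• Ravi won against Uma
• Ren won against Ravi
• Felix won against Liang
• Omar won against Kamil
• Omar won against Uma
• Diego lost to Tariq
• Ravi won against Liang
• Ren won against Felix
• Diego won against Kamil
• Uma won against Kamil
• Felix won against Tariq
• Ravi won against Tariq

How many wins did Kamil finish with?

Kamil's results: beat no one; lost to Felix, Ravi, Uma, Liang, Ren, Omar, Diego, Tariq.
That is 0 wins.

0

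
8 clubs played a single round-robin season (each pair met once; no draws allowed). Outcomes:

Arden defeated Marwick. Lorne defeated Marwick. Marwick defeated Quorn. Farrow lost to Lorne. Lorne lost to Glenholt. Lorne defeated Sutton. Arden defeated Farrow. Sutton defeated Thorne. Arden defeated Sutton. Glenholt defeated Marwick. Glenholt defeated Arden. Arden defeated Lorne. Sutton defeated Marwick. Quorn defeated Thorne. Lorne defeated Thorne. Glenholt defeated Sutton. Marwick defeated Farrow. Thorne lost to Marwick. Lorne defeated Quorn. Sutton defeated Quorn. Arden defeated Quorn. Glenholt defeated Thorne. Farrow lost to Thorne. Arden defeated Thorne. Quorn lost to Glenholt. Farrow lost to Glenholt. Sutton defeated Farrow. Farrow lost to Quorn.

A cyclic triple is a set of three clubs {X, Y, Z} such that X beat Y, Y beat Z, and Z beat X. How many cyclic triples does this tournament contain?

Win totals: Farrow 0, Quorn 2, Lorne 5, Glenholt 7, Marwick 3, Thorne 1, Arden 6, Sutton 4.
A club with w wins dominates both others in C(w,2) triples; summing gives 0 + 1 + 10 + 21 + 3 + 0 + 15 + 6 = 56 transitive triples.
Total triples C(8,3) = 56, so cyclic triples = 56 − 56 = 0.

0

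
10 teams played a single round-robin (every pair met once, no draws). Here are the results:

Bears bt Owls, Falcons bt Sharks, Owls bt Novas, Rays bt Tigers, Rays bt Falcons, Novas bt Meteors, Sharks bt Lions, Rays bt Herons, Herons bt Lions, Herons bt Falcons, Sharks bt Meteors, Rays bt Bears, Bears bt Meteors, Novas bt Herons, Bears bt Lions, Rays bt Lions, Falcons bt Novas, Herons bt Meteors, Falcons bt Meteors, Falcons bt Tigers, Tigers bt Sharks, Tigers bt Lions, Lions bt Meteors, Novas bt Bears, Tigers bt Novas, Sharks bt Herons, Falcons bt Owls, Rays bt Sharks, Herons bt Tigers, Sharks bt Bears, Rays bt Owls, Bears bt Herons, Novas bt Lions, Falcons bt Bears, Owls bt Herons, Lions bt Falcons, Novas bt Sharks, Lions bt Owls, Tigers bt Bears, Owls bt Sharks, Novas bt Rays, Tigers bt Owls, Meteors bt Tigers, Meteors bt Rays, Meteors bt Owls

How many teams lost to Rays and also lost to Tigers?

4

Rays beat: Falcons, Owls, Herons, Lions, Tigers, Bears, Sharks.
Tigers beat: Owls, Novas, Lions, Bears, Sharks.
Both beat: Owls, Lions, Bears, Sharks — 4.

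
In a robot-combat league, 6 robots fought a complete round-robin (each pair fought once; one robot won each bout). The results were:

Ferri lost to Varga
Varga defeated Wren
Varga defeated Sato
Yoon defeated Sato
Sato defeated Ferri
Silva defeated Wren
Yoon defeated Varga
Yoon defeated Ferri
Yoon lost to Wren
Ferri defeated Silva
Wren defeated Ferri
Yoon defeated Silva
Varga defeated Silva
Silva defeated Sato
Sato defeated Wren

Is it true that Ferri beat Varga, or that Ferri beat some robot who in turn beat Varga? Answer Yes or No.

No

Ferri did not beat Varga directly.
Ferri beat Silva, but each of them lost to Varga. No two-step path.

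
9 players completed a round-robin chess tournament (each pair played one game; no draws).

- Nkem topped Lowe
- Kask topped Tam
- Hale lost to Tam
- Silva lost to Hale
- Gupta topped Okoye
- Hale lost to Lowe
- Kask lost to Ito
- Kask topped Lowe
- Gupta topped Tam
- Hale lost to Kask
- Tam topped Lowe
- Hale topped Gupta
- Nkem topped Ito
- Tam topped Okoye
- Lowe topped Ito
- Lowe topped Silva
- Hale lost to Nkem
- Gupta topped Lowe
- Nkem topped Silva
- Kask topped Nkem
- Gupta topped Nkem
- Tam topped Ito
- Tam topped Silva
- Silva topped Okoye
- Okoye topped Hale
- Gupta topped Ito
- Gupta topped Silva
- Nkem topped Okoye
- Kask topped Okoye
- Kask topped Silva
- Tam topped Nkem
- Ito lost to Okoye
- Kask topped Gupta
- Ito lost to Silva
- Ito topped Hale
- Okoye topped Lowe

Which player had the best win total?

Kask

Win totals: Lowe 3, Gupta 6, Kask 7, Tam 6, Ito 2, Silva 2, Okoye 3, Nkem 5, Hale 2.
Kask leads with 7 wins (next highest: 6).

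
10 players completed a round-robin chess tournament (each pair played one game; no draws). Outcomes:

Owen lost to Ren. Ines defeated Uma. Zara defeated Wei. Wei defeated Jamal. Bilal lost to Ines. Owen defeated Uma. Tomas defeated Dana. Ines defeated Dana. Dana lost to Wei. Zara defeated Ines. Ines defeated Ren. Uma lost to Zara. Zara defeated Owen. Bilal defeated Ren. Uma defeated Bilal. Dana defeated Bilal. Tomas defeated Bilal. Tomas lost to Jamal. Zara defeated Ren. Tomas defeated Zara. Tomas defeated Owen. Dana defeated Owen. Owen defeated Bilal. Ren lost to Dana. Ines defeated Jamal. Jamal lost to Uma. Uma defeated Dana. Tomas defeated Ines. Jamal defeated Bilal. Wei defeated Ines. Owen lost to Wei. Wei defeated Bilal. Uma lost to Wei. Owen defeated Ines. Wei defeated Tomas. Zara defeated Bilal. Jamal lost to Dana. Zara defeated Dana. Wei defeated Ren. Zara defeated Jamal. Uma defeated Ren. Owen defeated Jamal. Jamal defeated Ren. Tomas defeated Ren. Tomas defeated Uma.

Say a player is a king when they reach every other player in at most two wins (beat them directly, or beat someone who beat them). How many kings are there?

Bilal cannot reach Zara, Dana, Uma, Ines, Tomas, Wei, Jamal in two steps.
Zara reaches everyone (king).
Owen cannot reach Zara, Wei in two steps.
Dana cannot reach Zara, Wei in two steps.
Uma cannot reach Zara, Ines, Wei in two steps.
Ines cannot reach Zara, Wei in two steps.
Tomas reaches everyone (king).
Wei reaches everyone (king).
Ren cannot reach Zara, Dana, Tomas, Wei in two steps.
Jamal cannot reach Wei in two steps.
Kings: Zara, Tomas, Wei — 3.

3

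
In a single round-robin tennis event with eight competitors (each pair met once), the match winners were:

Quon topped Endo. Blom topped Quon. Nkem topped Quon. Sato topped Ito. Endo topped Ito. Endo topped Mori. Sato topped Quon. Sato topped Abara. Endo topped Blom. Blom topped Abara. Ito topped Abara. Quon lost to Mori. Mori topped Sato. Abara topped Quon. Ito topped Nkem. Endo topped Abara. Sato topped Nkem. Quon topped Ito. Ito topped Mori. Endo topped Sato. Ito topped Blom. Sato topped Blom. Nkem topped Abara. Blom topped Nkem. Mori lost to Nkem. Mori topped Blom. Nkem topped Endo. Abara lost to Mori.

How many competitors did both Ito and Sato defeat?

Ito beat: Blom, Nkem, Abara, Mori.
Sato beat: Blom, Nkem, Abara, Ito, Quon.
Both beat: Blom, Nkem, Abara — 3.

3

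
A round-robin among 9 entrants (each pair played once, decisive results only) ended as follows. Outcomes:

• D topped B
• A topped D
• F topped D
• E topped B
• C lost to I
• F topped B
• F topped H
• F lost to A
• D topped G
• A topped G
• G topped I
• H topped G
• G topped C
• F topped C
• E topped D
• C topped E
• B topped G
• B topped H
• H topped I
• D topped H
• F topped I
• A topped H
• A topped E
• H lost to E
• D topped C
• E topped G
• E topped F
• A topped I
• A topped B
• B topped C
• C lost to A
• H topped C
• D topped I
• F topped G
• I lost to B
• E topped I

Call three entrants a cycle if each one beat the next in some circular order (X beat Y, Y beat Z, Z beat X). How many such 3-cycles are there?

6

Win totals: A 8, B 4, C 1, D 5, E 6, F 6, G 2, H 3, I 1.
An entrant with w wins dominates both others in C(w,2) triples; summing gives 28 + 6 + 0 + 10 + 15 + 15 + 1 + 3 + 0 = 78 transitive triples.
Total triples C(9,3) = 84, so cyclic triples = 84 − 78 = 6.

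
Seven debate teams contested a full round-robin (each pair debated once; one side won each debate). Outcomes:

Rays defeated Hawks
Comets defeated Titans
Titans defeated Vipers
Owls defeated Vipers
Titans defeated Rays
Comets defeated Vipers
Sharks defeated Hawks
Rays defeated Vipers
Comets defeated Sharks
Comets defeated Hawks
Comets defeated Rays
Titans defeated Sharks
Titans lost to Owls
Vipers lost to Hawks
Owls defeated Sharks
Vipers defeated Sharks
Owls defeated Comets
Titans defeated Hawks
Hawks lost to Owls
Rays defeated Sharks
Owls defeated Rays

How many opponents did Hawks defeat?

1

Hawks' results: beat Vipers; lost to Titans, Owls, Comets, Sharks, Rays.
That is 1 win.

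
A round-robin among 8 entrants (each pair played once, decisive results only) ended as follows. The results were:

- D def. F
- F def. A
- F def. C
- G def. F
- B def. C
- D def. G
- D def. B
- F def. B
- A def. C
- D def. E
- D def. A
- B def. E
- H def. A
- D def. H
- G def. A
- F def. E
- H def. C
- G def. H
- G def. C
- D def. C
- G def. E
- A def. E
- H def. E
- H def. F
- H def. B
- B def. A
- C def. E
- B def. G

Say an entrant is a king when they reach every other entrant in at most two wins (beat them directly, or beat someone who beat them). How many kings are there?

A cannot reach B, D, F, G, H in two steps.
B cannot reach D in two steps.
C cannot reach A, B, D, F, G, H in two steps.
D reaches everyone (king).
E cannot reach A, B, C, D, F, G, H in two steps.
F cannot reach D, H in two steps.
G cannot reach D in two steps.
H cannot reach D in two steps.
Kings: D — 1.

1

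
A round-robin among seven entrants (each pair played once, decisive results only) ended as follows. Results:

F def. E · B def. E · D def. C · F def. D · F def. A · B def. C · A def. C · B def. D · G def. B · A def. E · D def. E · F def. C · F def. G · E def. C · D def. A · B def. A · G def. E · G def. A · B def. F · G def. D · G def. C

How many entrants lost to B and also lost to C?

B beat: A, C, D, E, F.
C beat: no one.
No one was beaten by both.

0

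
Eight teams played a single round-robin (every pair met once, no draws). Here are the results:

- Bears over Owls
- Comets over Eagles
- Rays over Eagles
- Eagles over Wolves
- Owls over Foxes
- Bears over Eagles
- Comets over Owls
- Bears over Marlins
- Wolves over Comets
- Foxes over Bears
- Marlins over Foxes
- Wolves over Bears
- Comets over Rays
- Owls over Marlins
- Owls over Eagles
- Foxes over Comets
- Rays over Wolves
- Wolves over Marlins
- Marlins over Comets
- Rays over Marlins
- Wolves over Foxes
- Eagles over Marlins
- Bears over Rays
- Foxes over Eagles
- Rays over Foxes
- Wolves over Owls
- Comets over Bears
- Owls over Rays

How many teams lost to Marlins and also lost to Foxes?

1

Marlins beat: Comets, Foxes.
Foxes beat: Eagles, Comets, Bears.
Both beat: Comets — 1.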